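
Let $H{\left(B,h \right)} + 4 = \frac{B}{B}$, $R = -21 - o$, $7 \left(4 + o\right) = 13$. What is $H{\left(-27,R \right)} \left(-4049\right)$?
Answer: $12147$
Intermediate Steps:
$o = - \frac{15}{7}$ ($o = -4 + \frac{1}{7} \cdot 13 = -4 + \frac{13}{7} = - \frac{15}{7} \approx -2.1429$)
$R = - \frac{132}{7}$ ($R = -21 - - \frac{15}{7} = -21 + \frac{15}{7} = - \frac{132}{7} \approx -18.857$)
$H{\left(B,h \right)} = -3$ ($H{\left(B,h \right)} = -4 + \frac{B}{B} = -4 + 1 = -3$)
$H{\left(-27,R \right)} \left(-4049\right) = \left(-3\right) \left(-4049\right) = 12147$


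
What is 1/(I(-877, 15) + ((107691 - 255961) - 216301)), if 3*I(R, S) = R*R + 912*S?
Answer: -3/310904 ≈ -9.6493e-6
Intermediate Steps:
I(R, S) = 304*S + R**2/3 (I(R, S) = (R*R + 912*S)/3 = (R**2 + 912*S)/3 = 304*S + R**2/3)
1/(I(-877, 15) + ((107691 - 255961) - 216301)) = 1/((304*15 + (1/3)*(-877)**2) + ((107691 - 255961) - 216301)) = 1/((4560 + (1/3)*769129) + (-148270 - 216301)) = 1/((4560 + 769129/3) - 364571) = 1/(782809/3 - 364571) = 1/(-310904/3) = -3/310904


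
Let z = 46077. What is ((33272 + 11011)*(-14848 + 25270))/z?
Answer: 153839142/15359 ≈ 10016.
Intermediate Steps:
((33272 + 11011)*(-14848 + 25270))/z = ((33272 + 11011)*(-14848 + 25270))/46077 = (44283*10422)*(1/46077) = 461517426*(1/46077) = 153839142/15359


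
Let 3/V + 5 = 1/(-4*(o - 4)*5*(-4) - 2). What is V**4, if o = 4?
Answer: 1296/14641 ≈ 0.088519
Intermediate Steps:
V = -6/11 (V = 3/(-5 + 1/(-4*(4 - 4)*5*(-4) - 2)) = 3/(-5 + 1/(-4*0*5*(-4) - 2)) = 3/(-5 + 1/(-0*(-4) - 2)) = 3/(-5 + 1/(-4*0 - 2)) = 3/(-5 + 1/(0 - 2)) = 3/(-5 + 1/(-2)) = 3/(-5 - 1/2) = 3/(-11/2) = 3*(-2/11) = -6/11 ≈ -0.54545)
V**4 = (-6/11)**4 = 1296/14641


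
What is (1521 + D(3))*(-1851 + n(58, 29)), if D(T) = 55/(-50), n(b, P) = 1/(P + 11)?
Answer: -1125318761/400 ≈ -2.8133e+6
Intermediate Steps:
n(b, P) = 1/(11 + P)
D(T) = -11/10 (D(T) = 55*(-1/50) = -11/10)
(1521 + D(3))*(-1851 + n(58, 29)) = (1521 - 11/10)*(-1851 + 1/(11 + 29)) = 15199*(-1851 + 1/40)/10 = (15199/10)*(-74039/40) = -1125318761/400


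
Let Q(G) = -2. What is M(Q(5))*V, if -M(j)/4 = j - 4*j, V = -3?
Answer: 72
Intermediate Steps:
M(j) = 12*j (M(j) = -4*(j - 4*j) = -(-12)*j = 12*j)
M(Q(5))*V = (12*(-2))*(-3) = -24*(-3) = 72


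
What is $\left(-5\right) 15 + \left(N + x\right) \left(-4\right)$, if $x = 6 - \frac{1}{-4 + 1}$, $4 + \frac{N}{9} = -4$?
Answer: $\frac{563}{3} \approx 187.67$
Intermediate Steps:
$N = -72$ ($N = -36 + 9 \left(-4\right) = -36 - 36 = -72$)
$x = \frac{19}{3}$ ($x = 6 - \frac{1}{-3} = 6 - - \frac{1}{3} = 6 + \frac{1}{3} = \frac{19}{3} \approx 6.3333$)
$\left(-5\right) 15 + \left(N + x\right) \left(-4\right) = \left(-5\right) 15 + \left(-72 + \frac{19}{3}\right) \left(-4\right) = -75 - - \frac{788}{3} = -75 + \frac{788}{3} = \frac{563}{3}$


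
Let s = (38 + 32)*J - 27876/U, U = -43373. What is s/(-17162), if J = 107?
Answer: -162445823/372183713 ≈ -0.43647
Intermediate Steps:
s = 324891646/43373 (s = (38 + 32)*107 - 27876/(-43373) = 70*107 - 27876*(-1/43373) = 7490 + 27876/43373 = 324891646/43373 ≈ 7490.6)
s/(-17162) = (324891646/43373)/(-17162) = (324891646/43373)*(-1/17162) = -162445823/372183713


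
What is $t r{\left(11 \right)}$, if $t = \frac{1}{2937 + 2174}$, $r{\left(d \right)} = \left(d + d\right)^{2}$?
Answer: $\frac{484}{5111} \approx 0.094698$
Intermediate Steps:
$r{\left(d \right)} = 4 d^{2}$ ($r{\left(d \right)} = \left(2 d\right)^{2} = 4 d^{2}$)
$t = \frac{1}{5111} \approx 0.00019566$
$t r{\left(11 \right)} = \frac{4 \cdot 11^{2}}{5111} = \frac{4 \cdot 121}{5111} = \frac{1}{5111} \cdot 484 = \frac{484}{5111}$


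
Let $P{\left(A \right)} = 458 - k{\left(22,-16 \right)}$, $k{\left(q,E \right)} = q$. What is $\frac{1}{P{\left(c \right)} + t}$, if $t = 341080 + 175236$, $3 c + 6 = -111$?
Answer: $\frac{1}{516752} \approx 1.9352 \cdot 10^{-6}$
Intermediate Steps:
$c = -39$ ($c = -2 + \frac{1}{3} \left(-111\right) = -2 - 37 = -39$)
$t = 516316$
$P{\left(A \right)} = 436$ ($P{\left(A \right)} = 458 - 22 = 436$)
$\frac{1}{P{\left(c \right)} + t} = \frac{1}{436 + 516316} = \frac{1}{516752}$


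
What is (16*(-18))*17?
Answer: -4896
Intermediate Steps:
(16*(-18))*17 = -288*17 = -4896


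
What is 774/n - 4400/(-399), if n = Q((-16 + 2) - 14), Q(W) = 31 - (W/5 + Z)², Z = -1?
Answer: -3169525/62643 ≈ -50.597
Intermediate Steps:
Q(W) = 31 - (-1 + W/5)² (Q(W) = 31 - (W/5 - 1)² = 31 - (-1 + W/5)²)
n = -314/25 (n = 31 - (-5 + ((-16 + 2) - 14))²/25 = 31 - (-5 + (-14 - 14))²/25 = 31 - (-5 - 28)²/25 = 31 - 1/25*(-33)² = 31 - 1/25*1089 = 31 - 1089/25 = -314/25 ≈ -12.560)
774/n - 4400/(-399) = 774/(-314/25) - 4400/(-399) = 774*(-25/314) - 4400*(-1/399) = -9675/157 + 4400/399 = -3169525/62643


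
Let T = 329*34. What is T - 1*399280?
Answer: -388094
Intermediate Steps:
T = 11186
T - 1*399280 = 11186 - 1*399280 = 11186 - 399280 = -388094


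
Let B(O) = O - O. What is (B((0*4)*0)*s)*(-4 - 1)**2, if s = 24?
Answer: 0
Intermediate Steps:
B(O) = 0
(B((0*4)*0)*s)*(-4 - 1)**2 = (0*24)*(-4 - 1)**2 = 0*(-5)**2 = 0*25 = 0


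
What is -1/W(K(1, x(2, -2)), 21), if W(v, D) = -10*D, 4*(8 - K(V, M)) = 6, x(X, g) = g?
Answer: 1/210 ≈ 0.0047619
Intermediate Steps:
K(V, M) = 13/2 (K(V, M) = 8 - ¼*6 = 8 - 3/2 = 13/2)
-1/W(K(1, x(2, -2)), 21) = -1/((-10*21)) = -1/(-210) = -1*(-1/210) = 1/210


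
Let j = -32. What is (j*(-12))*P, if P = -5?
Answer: -1920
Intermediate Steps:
(j*(-12))*P = -32*(-12)*(-5) = 384*(-5) = -1920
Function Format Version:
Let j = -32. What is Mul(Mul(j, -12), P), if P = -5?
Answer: -1920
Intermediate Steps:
Mul(Mul(j, -12), P) = Mul(Mul(-32, -12), -5) = Mul(384, -5) = -1920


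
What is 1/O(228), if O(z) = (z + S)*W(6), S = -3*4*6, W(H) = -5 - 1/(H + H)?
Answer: -1/793 ≈ -0.0012610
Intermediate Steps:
W(H) = -5 - 1/(2*H)
S = -72 (S = -12*6 = -72)
O(z) = 366 - 61*z/12 (O(z) = (z - 72)*(-5 - ½/6) = (-72 + z)*(-5 - ½*⅙) = (-72 + z)*(-5 - 1/12) = (-72 + z)*(-61/12) = 366 - 61*z/12)
1/O(228) = 1/(366 - 61/12*228) = 1/(366 - 1159) = 1/(-793) = -1/793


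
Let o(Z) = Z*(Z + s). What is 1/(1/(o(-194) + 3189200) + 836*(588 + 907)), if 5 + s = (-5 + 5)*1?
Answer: 3227806/4034176494921 ≈ 8.0012e-7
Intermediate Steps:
s = -5 (s = -5 + (-5 + 5)*1 = -5 + 0*1 = -5 + 0 = -5)
o(Z) = Z*(-5 + Z) (o(Z) = Z*(Z - 5) = Z*(-5 + Z))
1/(1/(o(-194) + 3189200) + 836*(588 + 907)) = 1/(1/(-194*(-5 - 194) + 3189200) + 836*(588 + 907)) = 1/(1/(-194*(-199) + 3189200) + 836*1495) = 1/(1/(38606 + 3189200) + 1249820) = 1/(1/3227806 + 1249820) = 1/(4034176494921/3227806) = 3227806/4034176494921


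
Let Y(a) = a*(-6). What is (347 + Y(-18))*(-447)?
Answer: -203385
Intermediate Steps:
Y(a) = -6*a
(347 + Y(-18))*(-447) = (347 - 6*(-18))*(-447) = (347 + 108)*(-447) = 455*(-447) = -203385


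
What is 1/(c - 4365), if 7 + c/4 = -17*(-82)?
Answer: 1/1183 ≈ 0.00084531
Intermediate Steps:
c = 5548 (c = -28 + 4*(-17*(-82)) = -28 + 4*1394 = -28 + 5576 = 5548)
1/(c - 4365) = 1/(5548 - 4365) = 1/1183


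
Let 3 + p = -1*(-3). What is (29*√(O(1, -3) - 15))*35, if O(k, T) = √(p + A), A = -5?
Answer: 1015*√(-15 + I*√5) ≈ 292.2 + 3941.9*I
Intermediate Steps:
p = 0 (p = -3 - 1*(-3) = -3 + 3 = 0)
O(k, T) = I*√5 (O(k, T) = √(0 - 5) = √(-5) = I*√5)
(29*√(O(1, -3) - 15))*35 = (29*√(I*√5 - 15))*35 = (29*√(-15 + I*√5))*35 = 1015*√(-15 + I*√5)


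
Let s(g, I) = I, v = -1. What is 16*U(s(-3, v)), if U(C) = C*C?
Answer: 16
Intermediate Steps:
U(C) = C**2
16*U(s(-3, v)) = 16*(-1)**2 = 16*1 = 16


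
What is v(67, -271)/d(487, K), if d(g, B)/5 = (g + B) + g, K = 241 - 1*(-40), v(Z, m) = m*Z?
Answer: -18157/6275 ≈ -2.8935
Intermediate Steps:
v(Z, m) = Z*m
K = 281 (K = 241 + 40 = 281)
d(g, B) = 5*B + 10*g (d(g, B) = 5*((g + B) + g) = 5*((B + g) + g) = 5*(B + 2*g) = 5*B + 10*g)
v(67, -271)/d(487, K) = (67*(-271))/(5*281 + 10*487) = -18157/(1405 + 4870) = -18157/6275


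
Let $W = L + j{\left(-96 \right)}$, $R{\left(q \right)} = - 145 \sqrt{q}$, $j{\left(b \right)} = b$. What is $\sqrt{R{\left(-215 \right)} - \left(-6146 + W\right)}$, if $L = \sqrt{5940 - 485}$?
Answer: $\sqrt{6242 - \sqrt{5455} - 145 i \sqrt{215}} \approx 79.663 - 13.344 i$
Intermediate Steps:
$L = \sqrt{5455} \approx 73.858$
$W = -96 + \sqrt{5455}$ ($W = \sqrt{5455} - 96 = -96 + \sqrt{5455} \approx -22.142$)
$\sqrt{R{\left(-215 \right)} - \left(-6146 + W\right)} = \sqrt{- 145 \sqrt{-215} + \left(6146 - \left(-96 + \sqrt{5455}\right)\right)} = \sqrt{- 145 i \sqrt{215} + \left(6146 + \left(96 - \sqrt{5455}\right)\right)} = \sqrt{- 145 i \sqrt{215} + \left(6242 - \sqrt{5455}\right)} = \sqrt{6242 - \sqrt{5455} - 145 i \sqrt{215}}$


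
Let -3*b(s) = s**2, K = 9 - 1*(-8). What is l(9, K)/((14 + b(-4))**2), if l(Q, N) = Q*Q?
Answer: 729/676 ≈ 1.0784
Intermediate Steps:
K = 17 (K = 9 + 8 = 17)
b(s) = -s**2/3
l(Q, N) = Q**2
l(9, K)/((14 + b(-4))**2) = 9**2/((14 - 1/3*(-4)**2)**2) = 81/((14 - 1/3*16)**2) = 81/((14 - 16/3)**2) = 81/((26/3)**2) = 81/(676/9) = 81*(9/676) = 729/676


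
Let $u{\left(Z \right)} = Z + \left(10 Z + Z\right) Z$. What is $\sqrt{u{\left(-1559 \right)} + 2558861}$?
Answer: $\sqrt{29292593} \approx 5412.3$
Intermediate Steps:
$u{\left(Z \right)} = Z + 11 Z^{2}$ ($u{\left(Z \right)} = Z + 11 Z Z = Z + 11 Z^{2}$)
$\sqrt{u{\left(-1559 \right)} + 2558861} = \sqrt{- 1559 \left(1 + 11 \left(-1559\right)\right) + 2558861} = \sqrt{- 1559 \left(1 - 17149\right) + 2558861} = \sqrt{\left(-1559\right) \left(-17148\right) + 2558861} = \sqrt{26733732 + 2558861} = \sqrt{29292593}$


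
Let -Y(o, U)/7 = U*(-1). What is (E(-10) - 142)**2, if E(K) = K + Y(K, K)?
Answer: 49284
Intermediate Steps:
Y(o, U) = 7*U (Y(o, U) = -7*U*(-1) = -(-7)*U = 7*U)
E(K) = 8*K (E(K) = K + 7*K = 8*K)
(E(-10) - 142)**2 = (8*(-10) - 142)**2 = (-80 - 142)**2 = (-222)**2 = 49284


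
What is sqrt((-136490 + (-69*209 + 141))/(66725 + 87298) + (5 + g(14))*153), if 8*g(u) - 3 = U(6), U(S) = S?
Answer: sqrt(355332376664466)/616092 ≈ 30.596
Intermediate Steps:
g(u) = 9/8 (g(u) = 3/8 + (1/8)*6 = 3/8 + 3/4 = 9/8)
sqrt((-136490 + (-69*209 + 141))/(66725 + 87298) + (5 + g(14))*153) = sqrt((-136490 + (-69*209 + 141))/(66725 + 87298) + (5 + 9/8)*153) = sqrt((-136490 + (-14421 + 141))/154023 + (49/8)*153) = sqrt((-136490 - 14280)*(1/154023) + 7497/8) = sqrt(-150770*1/154023 + 7497/8) = sqrt(-150770/154023 + 7497/8) = sqrt(1153504271/1232184) = sqrt(355332376664466)/616092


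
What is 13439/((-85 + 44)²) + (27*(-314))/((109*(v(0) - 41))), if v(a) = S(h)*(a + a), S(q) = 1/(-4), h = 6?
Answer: 1812449/183229 ≈ 9.8917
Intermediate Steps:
S(q) = -¼
v(a) = -a/2 (v(a) = -(a + a)/4 = -a/2)
13439/((-85 + 44)²) + (27*(-314))/((109*(v(0) - 41))) = 13439/((-85 + 44)²) + (27*(-314))/((109*(-½*0 - 41))) = 13439/((-41)²) - 8478*1/(109*(0 - 41)) = 13439/1681 - 8478/(109*(-41)) = 13439*(1/1681) - 8478/(-4469) = 13439/1681 - 8478*(-1/4469) = 13439/1681 + 8478/4469 = 1812449/183229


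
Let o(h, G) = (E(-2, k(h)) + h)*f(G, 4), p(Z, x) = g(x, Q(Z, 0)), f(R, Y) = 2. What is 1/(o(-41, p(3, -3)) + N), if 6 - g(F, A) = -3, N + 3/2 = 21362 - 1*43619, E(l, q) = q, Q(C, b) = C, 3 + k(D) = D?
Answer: -2/44857 ≈ -4.4586e-5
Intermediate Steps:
k(D) = -3 + D
N = -44517/2 (N = -3/2 + (21362 - 1*43619) = -3/2 + (21362 - 43619) = -3/2 - 22257 = -44517/2 ≈ -22259.)
g(F, A) = 9 (g(F, A) = 6 - 1*(-3) = 6 + 3 = 9)
p(Z, x) = 9
o(h, G) = -6 + 4*h (o(h, G) = ((-3 + h) + h)*2 = (-3 + 2*h)*2 = -6 + 4*h)
1/(o(-41, p(3, -3)) + N) = 1/((-6 + 4*(-41)) - 44517/2) = 1/((-6 - 164) - 44517/2) = 1/(-170 - 44517/2) = 1/(-44857/2) = -2/44857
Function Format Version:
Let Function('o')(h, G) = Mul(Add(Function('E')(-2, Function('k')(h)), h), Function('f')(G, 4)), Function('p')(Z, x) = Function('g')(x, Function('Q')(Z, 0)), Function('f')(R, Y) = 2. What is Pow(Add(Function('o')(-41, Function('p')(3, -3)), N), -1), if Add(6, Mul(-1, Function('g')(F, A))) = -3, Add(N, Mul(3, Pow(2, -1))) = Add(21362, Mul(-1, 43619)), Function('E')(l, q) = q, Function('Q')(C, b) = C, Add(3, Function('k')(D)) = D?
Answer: Rational(-2, 44857) ≈ -4.4586e-5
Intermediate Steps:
Function('k')(D) = Add(-3, D)
N = Rational(-44517, 2) (N = Add(Rational(-3, 2), Add(21362, Mul(-1, 43619))) = Add(Rational(-3, 2), Add(21362, -43619)) = Add(Rational(-3, 2), -22257) = Rational(-44517, 2) ≈ -22259.)
Function('g')(F, A) = 9 (Function('g')(F, A) = Add(6, Mul(-1, -3)) = Add(6, 3) = 9)
Function('p')(Z, x) = 9
Function('o')(h, G) = Add(-6, Mul(4, h)) (Function('o')(h, G) = Mul(Add(Add(-3, h), h), 2) = Mul(Add(-3, Mul(2, h)), 2) = Add(-6, Mul(4, h)))
Pow(Add(Function('o')(-41, Function('p')(3, -3)), N), -1) = Pow(Add(Add(-6, Mul(4, -41)), Rational(-44517, 2)), -1) = Pow(Add(Add(-6, -164), Rational(-44517, 2)), -1) = Pow(Add(-170, Rational(-44517, 2)), -1) = Pow(Rational(-44857, 2), -1) = Rational(-2, 44857)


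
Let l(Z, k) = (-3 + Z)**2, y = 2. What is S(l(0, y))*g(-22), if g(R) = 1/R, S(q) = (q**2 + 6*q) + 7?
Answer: -71/11 ≈ -6.4545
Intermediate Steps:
S(q) = 7 + q**2 + 6*q
S(l(0, y))*g(-22) = (7 + ((-3 + 0)**2)**2 + 6*(-3 + 0)**2)/(-22) = (7 + ((-3)**2)**2 + 6*(-3)**2)*(-1/22) = (7 + 9**2 + 6*9)*(-1/22) = (7 + 81 + 54)*(-1/22) = 142*(-1/22) = -71/11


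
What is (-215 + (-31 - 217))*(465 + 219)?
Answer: -316692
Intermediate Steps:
(-215 + (-31 - 217))*(465 + 219) = (-215 - 248)*684 = -463*684 = -316692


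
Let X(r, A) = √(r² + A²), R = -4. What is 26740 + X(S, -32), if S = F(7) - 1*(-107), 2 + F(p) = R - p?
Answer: 26740 + 2*√2465 ≈ 26839.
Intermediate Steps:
F(p) = -6 - p (F(p) = -2 + (-4 - p) = -6 - p)
S = 94 (S = (-6 - 1*7) - 1*(-107) = (-6 - 7) + 107 = -13 + 107 = 94)
X(r, A) = √(A² + r²)
26740 + X(S, -32) = 26740 + √((-32)² + 94²) = 26740 + √(1024 + 8836) = 26740 + √9860 = 26740 + 2*√2465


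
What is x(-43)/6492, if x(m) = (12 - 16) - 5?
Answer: -3/2164 ≈ -0.0013863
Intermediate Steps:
x(m) = -9 (x(m) = -4 - 5 = -9)
x(-43)/6492 = -9/6492 = -9*1/6492 = -3/2164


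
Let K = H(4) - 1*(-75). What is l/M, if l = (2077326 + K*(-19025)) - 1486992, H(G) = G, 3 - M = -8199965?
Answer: -912641/8199968 ≈ -0.11130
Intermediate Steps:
M = 8199968 (M = 3 - 1*(-8199965) = 3 + 8199965 = 8199968)
K = 79 (K = 4 - 1*(-75) = 4 + 75 = 79)
l = -912641 (l = (2077326 + 79*(-19025)) - 1486992 = (2077326 - 1502975) - 1486992 = 574351 - 1486992 = -912641)
l/M = -912641/8199968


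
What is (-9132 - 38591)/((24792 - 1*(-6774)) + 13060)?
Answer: -47723/44626 ≈ -1.0694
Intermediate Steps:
(-9132 - 38591)/((24792 - 1*(-6774)) + 13060) = -47723/((24792 + 6774) + 13060) = -47723/(31566 + 13060) = -47723/44626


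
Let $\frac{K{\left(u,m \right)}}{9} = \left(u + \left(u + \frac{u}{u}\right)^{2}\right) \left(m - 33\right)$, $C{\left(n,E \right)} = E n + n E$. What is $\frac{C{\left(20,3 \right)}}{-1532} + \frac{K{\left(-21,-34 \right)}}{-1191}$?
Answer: $\frac{29164647}{152051} \approx 191.81$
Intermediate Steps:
$C{\left(n,E \right)} = 2 E n$ ($C{\left(n,E \right)} = E n + E n = 2 E n$)
$K{\left(u,m \right)} = 9 \left(-33 + m\right) \left(u + \left(1 + u\right)^{2}\right)$ ($K{\left(u,m \right)} = 9 \left(u + \left(u + \frac{u}{u}\right)^{2}\right) \left(m - 33\right) = 9 \left(u + \left(u + 1\right)^{2}\right) \left(-33 + m\right) = 9 \left(u + \left(1 + u\right)^{2}\right) \left(-33 + m\right) = 9 \left(-33 + m\right) \left(u + \left(1 + u\right)^{2}\right)$)
$\frac{C{\left(20,3 \right)}}{-1532} + \frac{K{\left(-21,-34 \right)}}{-1191} = \frac{2 \cdot 3 \cdot 20}{-1532} + \frac{- 297 \left(1 - 21\right)^{2} + 9 \left(-34\right) \left(1 - 21\right)^{2} + 9 \left(-21\right) \left(-33 - 34\right)}{-1191} = 120 \left(- \frac{1}{1532}\right) + \left(- 297 \left(-20\right)^{2} + 9 \left(-34\right) \left(-20\right)^{2} + 9 \left(-21\right) \left(-67\right)\right) \left(- \frac{1}{1191}\right) = - \frac{30}{383} + \left(\left(-297\right) 400 + 9 \left(-34\right) 400 + 12663\right) \left(- \frac{1}{1191}\right) = - \frac{30}{383} + \left(-118800 - 122400 + 12663\right) \left(- \frac{1}{1191}\right) = - \frac{30}{383} - - \frac{76179}{397} = - \frac{30}{383} + \frac{76179}{397} = \frac{29164647}{152051}$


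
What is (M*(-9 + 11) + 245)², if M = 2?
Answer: 62001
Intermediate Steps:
(M*(-9 + 11) + 245)² = (2*(-9 + 11) + 245)² = (2*2 + 245)² = (4 + 245)² = 249² = 62001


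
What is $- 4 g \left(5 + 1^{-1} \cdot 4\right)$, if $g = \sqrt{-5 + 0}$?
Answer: $- 36 i \sqrt{5} \approx - 80.498 i$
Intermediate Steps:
$g = i \sqrt{5}$ ($g = \sqrt{-5} = i \sqrt{5} \approx 2.2361 i$)
$- 4 g \left(5 + 1^{-1} \cdot 4\right) = - 4 i \sqrt{5} \left(5 + 1^{-1} \cdot 4\right) = - 4 i \sqrt{5} \left(5 + 1 \cdot 4\right) = - 4 i \sqrt{5} \left(5 + 4\right) = - 4 i \sqrt{5} \cdot 9 = - 36 i \sqrt{5}$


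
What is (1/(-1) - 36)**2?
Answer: 1369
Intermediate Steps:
(1/(-1) - 36)**2 = (-1 - 36)**2 = (-37)**2 = 1369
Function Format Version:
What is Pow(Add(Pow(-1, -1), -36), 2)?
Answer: 1369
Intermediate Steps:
Pow(Add(Pow(-1, -1), -36), 2) = Pow(Add(-1, -36), 2) = Pow(-37, 2) = 1369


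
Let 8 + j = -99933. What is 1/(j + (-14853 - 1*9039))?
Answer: -1/123833 ≈ -8.0754e-6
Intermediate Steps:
j = -99941 (j = -8 - 99933 = -99941)
1/(j + (-14853 - 1*9039)) = 1/(-99941 + (-14853 - 1*9039)) = 1/(-99941 + (-14853 - 9039)) = 1/(-99941 - 23892) = 1/(-123833) = -1/123833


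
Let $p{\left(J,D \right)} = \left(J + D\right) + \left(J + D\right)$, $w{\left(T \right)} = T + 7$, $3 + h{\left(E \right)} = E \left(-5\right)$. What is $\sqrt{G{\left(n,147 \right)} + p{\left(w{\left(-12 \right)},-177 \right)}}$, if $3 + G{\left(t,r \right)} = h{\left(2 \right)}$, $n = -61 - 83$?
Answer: $2 i \sqrt{95} \approx 19.494 i$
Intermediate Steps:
$h{\left(E \right)} = -3 - 5 E$ ($h{\left(E \right)} = -3 + E \left(-5\right) = -3 - 5 E$)
$w{\left(T \right)} = 7 + T$
$n = -144$
$G{\left(t,r \right)} = -16$ ($G{\left(t,r \right)} = -3 - 13 = -16$)
$p{\left(J,D \right)} = 2 D + 2 J$ ($p{\left(J,D \right)} = \left(D + J\right) + \left(D + J\right) = 2 D + 2 J$)
$\sqrt{G{\left(n,147 \right)} + p{\left(w{\left(-12 \right)},-177 \right)}} = \sqrt{-16 + \left(2 \left(-177\right) + 2 \left(7 - 12\right)\right)} = \sqrt{-16 + \left(-354 + 2 \left(-5\right)\right)} = \sqrt{-16 - 364} = \sqrt{-380} = 2 i \sqrt{95}$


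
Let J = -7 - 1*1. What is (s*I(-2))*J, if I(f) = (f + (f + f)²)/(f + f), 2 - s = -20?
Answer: 616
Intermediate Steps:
s = 22 (s = 2 - 1*(-20) = 2 + 20 = 22)
J = -8 (J = -7 - 1 = -8)
I(f) = (f + 4*f²)/(2*f) (I(f) = (f + (2*f)²)/((2*f)) = (f + 4*f²)*(1/(2*f)) = (f + 4*f²)/(2*f))
(s*I(-2))*J = (22*(½ + 2*(-2)))*(-8) = (22*(½ - 4))*(-8) = (22*(-7/2))*(-8) = -77*(-8) = 616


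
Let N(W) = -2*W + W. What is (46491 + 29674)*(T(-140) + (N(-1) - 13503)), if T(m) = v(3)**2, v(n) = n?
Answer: -1027694345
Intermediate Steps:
T(m) = 9 (T(m) = 3**2 = 9)
N(W) = -W
(46491 + 29674)*(T(-140) + (N(-1) - 13503)) = (46491 + 29674)*(9 + (-1*(-1) - 13503)) = 76165*(9 + (1 - 13503)) = 76165*(9 - 13502) = 76165*(-13493) = -1027694345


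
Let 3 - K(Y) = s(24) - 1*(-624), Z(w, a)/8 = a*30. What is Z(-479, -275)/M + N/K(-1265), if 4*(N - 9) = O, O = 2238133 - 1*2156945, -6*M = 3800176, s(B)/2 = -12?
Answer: -4808122616/141794067 ≈ -33.909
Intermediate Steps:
s(B) = -24 (s(B) = 2*(-12) = -24)
M = -1900088/3 (M = -1/6*3800176 = -1900088/3 ≈ -6.3336e+5)
O = 81188 (O = 2238133 - 2156945 = 81188)
Z(w, a) = 240*a (Z(w, a) = 8*(a*30) = 8*(30*a) = 240*a)
N = 20306 (N = 9 + (1/4)*81188 = 9 + 20297 = 20306)
K(Y) = -597 (K(Y) = 3 - (-24 - 1*(-624)) = 3 - (-24 + 624) = 3 - 1*600 = 3 - 600 = -597)
Z(-479, -275)/M + N/K(-1265) = (240*(-275))/(-1900088/3) + 20306/(-597) = -66000*(-3/1900088) + 20306*(-1/597) = 24750/237511 - 20306/597 = -4808122616/141794067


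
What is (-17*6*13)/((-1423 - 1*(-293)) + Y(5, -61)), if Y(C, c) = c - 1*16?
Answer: 78/71 ≈ 1.0986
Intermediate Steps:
Y(C, c) = -16 + c (Y(C, c) = c - 16 = -16 + c)
(-17*6*13)/((-1423 - 1*(-293)) + Y(5, -61)) = (-17*6*13)/((-1423 - 1*(-293)) + (-16 - 61)) = (-17*6*13)/((-1423 + 293) - 77) = (-102*13)/(-1130 - 77) = -1326/(-1207) = -1326*(-1/1207) = 78/71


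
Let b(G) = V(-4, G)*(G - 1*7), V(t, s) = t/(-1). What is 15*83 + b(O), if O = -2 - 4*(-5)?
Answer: 1289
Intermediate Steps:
O = 18 (O = -2 + 20 = 18)
V(t, s) = -t (V(t, s) = t*(-1) = -t)
b(G) = -28 + 4*G (b(G) = (-1*(-4))*(G - 1*7) = 4*(G - 7) = 4*(-7 + G) = -28 + 4*G)
15*83 + b(O) = 15*83 + (-28 + 4*18) = 1245 + (-28 + 72) = 1245 + 44 = 1289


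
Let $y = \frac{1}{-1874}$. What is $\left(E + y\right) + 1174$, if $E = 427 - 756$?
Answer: $\frac{1583529}{1874} \approx 845.0$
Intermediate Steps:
$y = - \frac{1}{1874} \approx -0.00053362$
$E = -329$ ($E = 427 - 756 = -329$)
$\left(E + y\right) + 1174 = \left(-329 - \frac{1}{1874}\right) + 1174 = - \frac{616547}{1874} + 1174 = \frac{1583529}{1874}$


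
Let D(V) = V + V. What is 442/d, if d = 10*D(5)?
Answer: 221/50 ≈ 4.4200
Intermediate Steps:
D(V) = 2*V
d = 100 (d = 10*(2*5) = 10*10 = 100)
442/d = 442/100 = 442*(1/100) = 221/50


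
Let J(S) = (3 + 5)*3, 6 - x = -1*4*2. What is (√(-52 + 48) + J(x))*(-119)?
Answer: -2856 - 238*I ≈ -2856.0 - 238.0*I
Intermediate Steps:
x = 14 (x = 6 - (-1*4)*2 = 6 - (-4)*2 = 6 - 1*(-8) = 6 + 8 = 14)
J(S) = 24 (J(S) = 8*3 = 24)
(√(-52 + 48) + J(x))*(-119) = (√(-52 + 48) + 24)*(-119) = (√(-4) + 24)*(-119) = (2*I + 24)*(-119) = (24 + 2*I)*(-119) = -2856 - 238*I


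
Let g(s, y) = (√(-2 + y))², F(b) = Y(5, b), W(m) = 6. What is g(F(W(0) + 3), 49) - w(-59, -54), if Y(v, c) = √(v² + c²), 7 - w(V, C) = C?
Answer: -14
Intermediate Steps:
w(V, C) = 7 - C
Y(v, c) = √(c² + v²)
F(b) = √(25 + b²) (F(b) = √(b² + 5²) = √(b² + 25) = √(25 + b²))
g(s, y) = -2 + y
g(F(W(0) + 3), 49) - w(-59, -54) = (-2 + 49) - (7 - 1*(-54)) = 47 - (7 + 54) = 47 - 1*61 = 47 - 61 = -14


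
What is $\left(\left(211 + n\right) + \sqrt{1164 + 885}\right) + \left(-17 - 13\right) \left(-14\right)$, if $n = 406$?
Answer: $1037 + \sqrt{2049} \approx 1082.3$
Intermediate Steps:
$\left(\left(211 + n\right) + \sqrt{1164 + 885}\right) + \left(-17 - 13\right) \left(-14\right) = \left(\left(211 + 406\right) + \sqrt{1164 + 885}\right) + \left(-17 - 13\right) \left(-14\right) = \left(617 + \sqrt{2049}\right) - -420 = \left(617 + \sqrt{2049}\right) + 420 = 1037 + \sqrt{2049}$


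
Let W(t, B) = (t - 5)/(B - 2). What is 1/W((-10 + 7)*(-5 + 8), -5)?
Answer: ½ ≈ 0.50000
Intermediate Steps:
W(t, B) = (-5 + t)/(-2 + B)
1/W((-10 + 7)*(-5 + 8), -5) = 1/((-5 + (-10 + 7)*(-5 + 8))/(-2 - 5)) = 1/((-5 - 3*3)/(-7)) = 1/(-(-5 - 9)/7) = 1/(-⅐*(-14)) = 1/2 = ½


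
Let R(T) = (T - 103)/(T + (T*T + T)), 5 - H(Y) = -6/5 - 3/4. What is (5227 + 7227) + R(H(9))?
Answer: 309829554/24881 ≈ 12452.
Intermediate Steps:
H(Y) = 139/20 (H(Y) = 5 - (-6/5 - 3/4) = 5 - 1*(-39/20) = 5 + 39/20 = 139/20)
R(T) = (-103 + T)/(T**2 + 2*T) (R(T) = (-103 + T)/(T + (T**2 + T)) = (-103 + T)/(T + (T + T**2)) = (-103 + T)/(T**2 + 2*T))
(5227 + 7227) + R(H(9)) = (5227 + 7227) + (-103 + 139/20)/((139/20)*(2 + 139/20)) = 12454 + (20/139)*(-1921/20)/(179/20) = 12454 + (20/139)*(20/179)*(-1921/20) = 12454 - 38420/24881 = 309829554/24881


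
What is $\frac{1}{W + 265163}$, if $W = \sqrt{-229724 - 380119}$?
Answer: $\frac{265163}{70312026412} - \frac{i \sqrt{609843}}{70312026412} \approx 3.7712 \cdot 10^{-6} - 1.1107 \cdot 10^{-8} i$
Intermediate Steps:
$W = i \sqrt{609843}$ ($W = \sqrt{-609843} = i \sqrt{609843} \approx 780.92 i$)
$\frac{1}{W + 265163} = \frac{1}{i \sqrt{609843} + 265163} = \frac{1}{265163 + i \sqrt{609843}}$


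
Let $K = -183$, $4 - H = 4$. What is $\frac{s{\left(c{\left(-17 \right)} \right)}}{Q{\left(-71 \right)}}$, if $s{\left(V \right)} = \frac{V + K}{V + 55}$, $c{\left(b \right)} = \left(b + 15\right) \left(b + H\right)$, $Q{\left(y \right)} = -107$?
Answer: $\frac{149}{9523} \approx 0.015646$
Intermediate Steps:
$H = 0$ ($H = 4 - 4 = 0$)
$c{\left(b \right)} = b \left(15 + b\right)$ ($c{\left(b \right)} = \left(b + 15\right) \left(b + 0\right) = \left(15 + b\right) b = b \left(15 + b\right)$)
$s{\left(V \right)} = \frac{-183 + V}{55 + V}$ ($s{\left(V \right)} = \frac{V - 183}{V + 55} = \frac{-183 + V}{55 + V}$)
$\frac{s{\left(c{\left(-17 \right)} \right)}}{Q{\left(-71 \right)}} = \frac{\frac{1}{55 - 17 \left(15 - 17\right)} \left(-183 - 17 \left(15 - 17\right)\right)}{-107} = \frac{-183 - -34}{55 - -34} \left(- \frac{1}{107}\right) = \frac{-183 + 34}{55 + 34} \left(- \frac{1}{107}\right) = \frac{1}{89} \left(-149\right) \left(- \frac{1}{107}\right) = \left(- \frac{149}{89}\right) \left(- \frac{1}{107}\right) = \frac{149}{9523}$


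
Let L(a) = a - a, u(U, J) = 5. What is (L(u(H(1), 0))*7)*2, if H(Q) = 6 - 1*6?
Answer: 0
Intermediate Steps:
H(Q) = 0 (H(Q) = 6 - 6 = 0)
L(a) = 0
(L(u(H(1), 0))*7)*2 = (0*7)*2 = 0*2 = 0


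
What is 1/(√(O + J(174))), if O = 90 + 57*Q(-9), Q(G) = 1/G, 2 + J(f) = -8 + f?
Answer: √2229/743 ≈ 0.063543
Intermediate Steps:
J(f) = -10 + f (J(f) = -2 + (-8 + f) = -10 + f)
O = 251/3 (O = 90 + 57/(-9) = 90 + 57*(-⅑) = 90 - 19/3 = 251/3 ≈ 83.667)
1/(√(O + J(174))) = 1/(√(251/3 + (-10 + 174))) = 1/(√(251/3 + 164)) = 1/(√(743/3)) = 1/(√2229/3) = √2229/743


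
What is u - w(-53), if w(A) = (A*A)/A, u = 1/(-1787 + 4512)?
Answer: 144426/2725 ≈ 53.000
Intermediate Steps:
u = 1/2725 ≈ 0.00036697
w(A) = A (w(A) = A²/A = A)
u - w(-53) = 1/2725 - 1*(-53) = 1/2725 + 53 = 144426/2725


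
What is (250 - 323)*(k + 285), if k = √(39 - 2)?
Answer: -20805 - 73*√37 ≈ -21249.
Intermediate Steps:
k = √37 ≈ 6.0828
(250 - 323)*(k + 285) = (250 - 323)*(√37 + 285) = -73*(285 + √37) = -20805 - 73*√37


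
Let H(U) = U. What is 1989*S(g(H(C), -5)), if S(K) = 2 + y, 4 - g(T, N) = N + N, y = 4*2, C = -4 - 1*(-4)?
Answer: 19890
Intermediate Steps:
C = 0 (C = -4 + 4 = 0)
y = 8
g(T, N) = 4 - 2*N (g(T, N) = 4 - (N + N) = 4 - 2*N)
S(K) = 10 (S(K) = 2 + 8 = 10)
1989*S(g(H(C), -5)) = 1989*10 = 19890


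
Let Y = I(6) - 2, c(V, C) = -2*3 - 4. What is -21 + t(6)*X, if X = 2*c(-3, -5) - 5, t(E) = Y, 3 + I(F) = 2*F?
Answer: -196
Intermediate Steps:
I(F) = -3 + 2*F
c(V, C) = -10 (c(V, C) = -6 - 4 = -10)
Y = 7 (Y = (-3 + 2*6) - 2 = (-3 + 12) - 2 = 9 - 2 = 7)
t(E) = 7
X = -25 (X = 2*(-10) - 5 = -20 - 5 = -25)
-21 + t(6)*X = -21 + 7*(-25) = -21 - 175 = -196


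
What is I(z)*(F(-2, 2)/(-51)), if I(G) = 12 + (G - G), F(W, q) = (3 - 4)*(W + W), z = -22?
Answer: -16/17 ≈ -0.94118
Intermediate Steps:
F(W, q) = -2*W
I(G) = 12 (I(G) = 12 + 0 = 12)
I(z)*(F(-2, 2)/(-51)) = 12*(-2*(-2)/(-51)) = 12*(4*(-1/51)) = 12*(-4/51) = -16/17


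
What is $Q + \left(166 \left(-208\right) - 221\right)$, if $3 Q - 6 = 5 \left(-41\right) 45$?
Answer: $-37822$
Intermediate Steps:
$Q = -3073$ ($Q = 2 + \frac{5 \left(-41\right) 45}{3} = 2 + \frac{\left(-205\right) 45}{3} = 2 + \frac{1}{3} \left(-9225\right) = 2 - 3075 = -3073$)
$Q + \left(166 \left(-208\right) - 221\right) = -3073 + \left(166 \left(-208\right) - 221\right) = -3073 - 34749 = -37822$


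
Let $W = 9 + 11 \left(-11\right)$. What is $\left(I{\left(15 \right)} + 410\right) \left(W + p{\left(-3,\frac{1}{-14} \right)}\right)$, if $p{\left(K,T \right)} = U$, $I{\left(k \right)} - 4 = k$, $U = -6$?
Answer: $-50622$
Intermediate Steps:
$I{\left(k \right)} = 4 + k$
$p{\left(K,T \right)} = -6$
$W = -112$ ($W = 9 - 121 = -112$)
$\left(I{\left(15 \right)} + 410\right) \left(W + p{\left(-3,\frac{1}{-14} \right)}\right) = \left(\left(4 + 15\right) + 410\right) \left(-112 - 6\right) = \left(19 + 410\right) \left(-118\right) = 429 \left(-118\right) = -50622$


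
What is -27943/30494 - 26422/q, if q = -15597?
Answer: 369885497/475614918 ≈ 0.77770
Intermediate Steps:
-27943/30494 - 26422/q = -27943/30494 - 26422/(-15597) = -27943*1/30494 - 26422*(-1/15597) = -27943/30494 + 26422/15597 = 369885497/475614918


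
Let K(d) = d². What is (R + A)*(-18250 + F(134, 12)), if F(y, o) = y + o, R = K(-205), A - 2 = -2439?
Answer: -716701152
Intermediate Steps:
A = -2437 (A = 2 - 2439 = -2437)
R = 42025 (R = (-205)² = 42025)
F(y, o) = o + y
(R + A)*(-18250 + F(134, 12)) = (42025 - 2437)*(-18250 + (12 + 134)) = 39588*(-18250 + 146) = 39588*(-18104) = -716701152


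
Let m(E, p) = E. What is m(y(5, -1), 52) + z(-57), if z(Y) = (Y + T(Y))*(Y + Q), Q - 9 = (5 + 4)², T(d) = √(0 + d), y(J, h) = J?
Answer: -1876 + 33*I*√57 ≈ -1876.0 + 249.14*I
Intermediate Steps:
T(d) = √d
Q = 90 (Q = 9 + (5 + 4)² = 9 + 9² = 9 + 81 = 90)
z(Y) = (90 + Y)*(Y + √Y) (z(Y) = (Y + √Y)*(Y + 90) = (Y + √Y)*(90 + Y) = (90 + Y)*(Y + √Y))
m(y(5, -1), 52) + z(-57) = 5 + ((-57)² + (-57)^(3/2) + 90*(-57) + 90*√(-57)) = 5 + (3249 - 57*I*√57 - 5130 + 90*(I*√57)) = 5 + (3249 - 57*I*√57 - 5130 + 90*I*√57) = 5 + (-1881 + 33*I*√57) = -1876 + 33*I*√57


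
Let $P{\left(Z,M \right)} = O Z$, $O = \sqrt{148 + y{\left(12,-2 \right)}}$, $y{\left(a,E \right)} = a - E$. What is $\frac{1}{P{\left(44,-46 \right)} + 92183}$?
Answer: $\frac{92183}{8497391857} - \frac{396 \sqrt{2}}{8497391857} \approx 1.0782 \cdot 10^{-5}$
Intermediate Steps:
$O = 9 \sqrt{2}$ ($O = \sqrt{148 + \left(12 - -2\right)} = \sqrt{148 + \left(12 + 2\right)} = \sqrt{148 + 14} = \sqrt{162} = 9 \sqrt{2} \approx 12.728$)
$P{\left(Z,M \right)} = 9 Z \sqrt{2}$ ($P{\left(Z,M \right)} = 9 \sqrt{2} Z = 9 Z \sqrt{2}$)
$\frac{1}{P{\left(44,-46 \right)} + 92183} = \frac{1}{9 \cdot 44 \sqrt{2} + 92183} = \frac{1}{396 \sqrt{2} + 92183} = \frac{1}{92183 + 396 \sqrt{2}}$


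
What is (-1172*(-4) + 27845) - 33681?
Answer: -1148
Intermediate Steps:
(-1172*(-4) + 27845) - 33681 = (4688 + 27845) - 33681 = 32533 - 33681 = -1148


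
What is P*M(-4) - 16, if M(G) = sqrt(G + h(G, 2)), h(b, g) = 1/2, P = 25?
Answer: -16 + 25*I*sqrt(14)/2 ≈ -16.0 + 46.771*I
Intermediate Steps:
h(b, g) = 1/2
M(G) = sqrt(1/2 + G) (M(G) = sqrt(G + 1/2) = sqrt(1/2 + G))
P*M(-4) - 16 = 25*(sqrt(2 + 4*(-4))/2) - 16 = 25*(sqrt(2 - 16)/2) - 16 = 25*(sqrt(-14)/2) - 16 = 25*((I*sqrt(14))/2) - 16 = 25*(I*sqrt(14)/2) - 16 = 25*I*sqrt(14)/2 - 16 = -16 + 25*I*sqrt(14)/2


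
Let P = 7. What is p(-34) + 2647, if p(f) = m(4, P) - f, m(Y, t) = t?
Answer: 2688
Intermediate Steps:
p(f) = 7 - f
p(-34) + 2647 = (7 - 1*(-34)) + 2647 = (7 + 34) + 2647 = 41 + 2647 = 2688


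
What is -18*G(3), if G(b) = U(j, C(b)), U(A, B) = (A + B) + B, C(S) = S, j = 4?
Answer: -180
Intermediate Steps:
U(A, B) = A + 2*B
G(b) = 4 + 2*b
-18*G(3) = -18*(4 + 2*3) = -18*(4 + 6) = -18*10 = -180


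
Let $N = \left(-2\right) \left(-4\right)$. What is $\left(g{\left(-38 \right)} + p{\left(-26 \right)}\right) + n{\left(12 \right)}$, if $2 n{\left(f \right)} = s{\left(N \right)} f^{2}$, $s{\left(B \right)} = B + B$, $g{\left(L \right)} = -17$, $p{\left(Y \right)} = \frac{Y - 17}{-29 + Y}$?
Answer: $\frac{62468}{55} \approx 1135.8$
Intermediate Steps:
$p{\left(Y \right)} = \frac{-17 + Y}{-29 + Y}$
$N = 8$
$s{\left(B \right)} = 2 B$
$n{\left(f \right)} = 8 f^{2}$ ($n{\left(f \right)} = \frac{2 \cdot 8 f^{2}}{2} = \frac{16 f^{2}}{2} = 8 f^{2}$)
$\left(g{\left(-38 \right)} + p{\left(-26 \right)}\right) + n{\left(12 \right)} = \left(-17 + \frac{-17 - 26}{-29 - 26}\right) + 8 \cdot 12^{2} = \left(-17 + \frac{1}{-55} \left(-43\right)\right) + 8 \cdot 144 = \left(-17 - - \frac{43}{55}\right) + 1152 = \left(-17 + \frac{43}{55}\right) + 1152 = - \frac{892}{55} + 1152 = \frac{62468}{55}$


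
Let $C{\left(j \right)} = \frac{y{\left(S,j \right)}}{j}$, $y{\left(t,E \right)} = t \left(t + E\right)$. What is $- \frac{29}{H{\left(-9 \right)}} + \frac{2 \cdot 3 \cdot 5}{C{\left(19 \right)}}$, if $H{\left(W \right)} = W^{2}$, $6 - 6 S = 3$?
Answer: $\frac{61183}{1053} \approx 58.104$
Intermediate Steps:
$S = \frac{1}{2}$ ($S = 1 - \frac{1}{2} = \frac{1}{2} \approx 0.5$)
$y{\left(t,E \right)} = t \left(E + t\right)$
$C{\left(j \right)} = \frac{\frac{1}{4} + \frac{j}{2}}{j}$ ($C{\left(j \right)} = \frac{\frac{1}{2} \left(j + \frac{1}{2}\right)}{j} = \frac{\frac{1}{2} \left(\frac{1}{2} + j\right)}{j} = \frac{\frac{1}{4} + \frac{j}{2}}{j}$)
$- \frac{29}{H{\left(-9 \right)}} + \frac{2 \cdot 3 \cdot 5}{C{\left(19 \right)}} = - \frac{29}{\left(-9\right)^{2}} + \frac{2 \cdot 3 \cdot 5}{\frac{1}{4} \cdot \frac{1}{19} \left(1 + 2 \cdot 19\right)} = - \frac{29}{81} + \frac{6 \cdot 5}{\frac{1}{4} \cdot \frac{1}{19} \left(1 + 38\right)} = \left(-29\right) \frac{1}{81} + \frac{30}{\frac{1}{4} \cdot \frac{1}{19} \cdot 39} = - \frac{29}{81} + \frac{30}{\frac{39}{76}} = - \frac{29}{81} + 30 \cdot \frac{76}{39} = - \frac{29}{81} + \frac{760}{13} = \frac{61183}{1053}$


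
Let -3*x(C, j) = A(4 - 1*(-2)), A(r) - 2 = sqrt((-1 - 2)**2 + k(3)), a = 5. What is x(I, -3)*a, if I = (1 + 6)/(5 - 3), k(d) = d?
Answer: -10/3 - 10*sqrt(3)/3 ≈ -9.1068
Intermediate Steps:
I = 7/2 ≈ 3.5000
A(r) = 2 + 2*sqrt(3) (A(r) = 2 + sqrt((-1 - 2)**2 + 3) = 2 + sqrt((-3)**2 + 3) = 2 + sqrt(9 + 3) = 2 + sqrt(12) = 2 + 2*sqrt(3))
x(C, j) = -2/3 - 2*sqrt(3)/3 (x(C, j) = -(2 + 2*sqrt(3))/3 = -2/3 - 2*sqrt(3)/3)
x(I, -3)*a = (-2/3 - 2*sqrt(3)/3)*5 = -10/3 - 10*sqrt(3)/3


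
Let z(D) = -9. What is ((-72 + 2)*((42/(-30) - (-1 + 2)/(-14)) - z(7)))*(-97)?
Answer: 52089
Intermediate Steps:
((-72 + 2)*((42/(-30) - (-1 + 2)/(-14)) - z(7)))*(-97) = ((-72 + 2)*((42/(-30) - (-1 + 2)/(-14)) - 1*(-9)))*(-97) = -70*((42*(-1/30) - 1*1*(-1/14)) + 9)*(-97) = -70*((-7/5 - 1*(-1/14)) + 9)*(-97) = -70*((-7/5 + 1/14) + 9)*(-97) = -70*(-93/70 + 9)*(-97) = -70*537/70*(-97) = -537*(-97) = 52089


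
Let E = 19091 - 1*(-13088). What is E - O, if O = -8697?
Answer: 40876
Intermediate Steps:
E = 32179 (E = 19091 + 13088 = 32179)
E - O = 32179 - 1*(-8697) = 32179 + 8697 = 40876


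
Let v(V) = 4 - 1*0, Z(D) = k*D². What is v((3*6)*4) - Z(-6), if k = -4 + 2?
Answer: 76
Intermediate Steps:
k = -2
Z(D) = -2*D²
v(V) = 4 (v(V) = 4 + 0 = 4)
v((3*6)*4) - Z(-6) = 4 - (-2)*(-6)² = 4 - (-2)*36 = 4 - 1*(-72) = 4 + 72 = 76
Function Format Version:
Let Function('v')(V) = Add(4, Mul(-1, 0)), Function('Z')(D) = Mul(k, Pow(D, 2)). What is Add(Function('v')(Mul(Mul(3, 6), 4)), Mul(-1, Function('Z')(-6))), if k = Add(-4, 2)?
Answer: 76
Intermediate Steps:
k = -2
Function('Z')(D) = Mul(-2, Pow(D, 2))
Function('v')(V) = 4 (Function('v')(V) = Add(4, 0) = 4)
Add(Function('v')(Mul(Mul(3, 6), 4)), Mul(-1, Function('Z')(-6))) = Add(4, Mul(-1, Mul(-2, Pow(-6, 2)))) = Add(4, Mul(-1, Mul(-2, 36))) = Add(4, Mul(-1, -72)) = Add(4, 72) = 76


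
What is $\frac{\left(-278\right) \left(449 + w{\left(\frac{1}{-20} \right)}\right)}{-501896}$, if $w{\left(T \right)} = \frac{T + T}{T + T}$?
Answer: $\frac{31275}{125474} \approx 0.24925$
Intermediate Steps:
$w{\left(T \right)} = 1$ ($w{\left(T \right)} = \frac{2 T}{2 T} = 2 T \frac{1}{2 T} = 1$)
$\frac{\left(-278\right) \left(449 + w{\left(\frac{1}{-20} \right)}\right)}{-501896} = \frac{\left(-278\right) \left(449 + 1\right)}{-501896} = \left(-278\right) 450 \left(- \frac{1}{501896}\right) = \left(-125100\right) \left(- \frac{1}{501896}\right) = \frac{31275}{125474}$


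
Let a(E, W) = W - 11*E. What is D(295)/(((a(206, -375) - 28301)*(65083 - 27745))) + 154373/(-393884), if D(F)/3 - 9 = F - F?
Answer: -412845025793/1053377471727 ≈ -0.39192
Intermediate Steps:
D(F) = 27 (D(F) = 27 + 3*(F - F) = 27 + 3*0 = 27 + 0 = 27)
D(295)/(((a(206, -375) - 28301)*(65083 - 27745))) + 154373/(-393884) = 27/((((-375 - 11*206) - 28301)*(65083 - 27745))) + 154373/(-393884) = 27/((((-375 - 2266) - 28301)*37338)) + 154373*(-1/393884) = 27/(((-2641 - 28301)*37338)) - 154373/393884 = 27/((-30942*37338)) - 154373/393884 = 27/(-1155312396) - 154373/393884 = 27*(-1/1155312396) - 154373/393884 = -1/42789348 - 154373/393884 = -412845025793/1053377471727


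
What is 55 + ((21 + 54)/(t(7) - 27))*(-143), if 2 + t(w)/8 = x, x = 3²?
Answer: -9130/29 ≈ -314.83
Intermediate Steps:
x = 9
t(w) = 56 (t(w) = -16 + 8*9 = -16 + 72 = 56)
55 + ((21 + 54)/(t(7) - 27))*(-143) = 55 + ((21 + 54)/(56 - 27))*(-143) = 55 + (75/29)*(-143) = 55 - 10725/29 = -9130/29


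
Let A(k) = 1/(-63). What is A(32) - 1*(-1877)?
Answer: 118250/63 ≈ 1877.0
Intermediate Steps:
A(k) = -1/63
A(32) - 1*(-1877) = -1/63 - 1*(-1877) = -1/63 + 1877 = 118250/63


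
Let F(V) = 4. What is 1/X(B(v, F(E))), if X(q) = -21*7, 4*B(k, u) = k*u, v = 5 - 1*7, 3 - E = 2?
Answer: -1/147 ≈ -0.0068027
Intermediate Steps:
E = 1 (E = 3 - 1*2 = 3 - 2 = 1)
v = -2 (v = 5 - 7 = -2)
B(k, u) = k*u/4 (B(k, u) = (k*u)/4 = k*u/4)
X(q) = -147
1/X(B(v, F(E))) = 1/(-147) = -1/147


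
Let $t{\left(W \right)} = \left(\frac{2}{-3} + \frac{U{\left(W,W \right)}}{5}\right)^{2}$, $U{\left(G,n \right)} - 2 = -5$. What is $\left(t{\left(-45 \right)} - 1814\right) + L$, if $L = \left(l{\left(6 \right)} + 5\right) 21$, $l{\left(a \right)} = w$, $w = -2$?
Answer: $- \frac{393614}{225} \approx -1749.4$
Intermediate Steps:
$U{\left(G,n \right)} = -3$ ($U{\left(G,n \right)} = 2 - 5 = -3$)
$l{\left(a \right)} = -2$
$t{\left(W \right)} = \frac{361}{225}$ ($t{\left(W \right)} = \left(\frac{2}{-3} - \frac{3}{5}\right)^{2} = \left(2 \left(- \frac{1}{3}\right) - \frac{3}{5}\right)^{2} = \left(- \frac{2}{3} - \frac{3}{5}\right)^{2} = \left(- \frac{19}{15}\right)^{2} = \frac{361}{225}$)
$L = 63$ ($L = \left(-2 + 5\right) 21 = 3 \cdot 21 = 63$)
$\left(t{\left(-45 \right)} - 1814\right) + L = \left(\frac{361}{225} - 1814\right) + 63 = - \frac{407789}{225} + 63 = - \frac{393614}{225}$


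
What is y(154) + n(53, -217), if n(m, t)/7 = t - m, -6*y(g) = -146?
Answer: -5597/3 ≈ -1865.7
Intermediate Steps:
y(g) = 73/3 (y(g) = -⅙*(-146) = 73/3)
n(m, t) = -7*m + 7*t (n(m, t) = 7*(t - m) = -7*m + 7*t)
y(154) + n(53, -217) = 73/3 + (-7*53 + 7*(-217)) = 73/3 + (-371 - 1519) = 73/3 - 1890 = -5597/3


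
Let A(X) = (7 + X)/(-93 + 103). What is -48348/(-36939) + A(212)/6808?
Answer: 1099873827/838269040 ≈ 1.3121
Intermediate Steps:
A(X) = 7/10 + X/10 (A(X) = (7 + X)/10 = (7 + X)*(1/10) = 7/10 + X/10)
-48348/(-36939) + A(212)/6808 = -48348/(-36939) + (7/10 + (1/10)*212)/6808 = -48348*(-1/36939) + (7/10 + 106/5)*(1/6808) = 16116/12313 + (219/10)*(1/6808) = 16116/12313 + 219/68080 = 1099873827/838269040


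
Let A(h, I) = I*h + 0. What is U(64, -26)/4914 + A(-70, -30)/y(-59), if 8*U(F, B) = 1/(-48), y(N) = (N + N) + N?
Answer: -1320883259/111331584 ≈ -11.864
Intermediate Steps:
y(N) = 3*N (y(N) = 2*N + N = 3*N)
U(F, B) = -1/384 (U(F, B) = (1/8)/(-48) = (1/8)*(-1/48) = -1/384)
A(h, I) = I*h
U(64, -26)/4914 + A(-70, -30)/y(-59) = -1/384/4914 + (-30*(-70))/((3*(-59))) = -1/384*1/4914 + 2100/(-177) = -1/1886976 + 2100*(-1/177) = -1/1886976 - 700/59 = -1320883259/111331584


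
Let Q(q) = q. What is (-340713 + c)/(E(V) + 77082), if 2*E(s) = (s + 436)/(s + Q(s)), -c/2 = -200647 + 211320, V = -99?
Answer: -143375364/30524135 ≈ -4.6971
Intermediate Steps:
c = -21346 (c = -2*(-200647 + 211320) = -2*10673 = -21346)
E(s) = (436 + s)/(4*s) (E(s) = ((s + 436)/(s + s))/2 = ((436 + s)/((2*s)))/2 = ((436 + s)*(1/(2*s)))/2 = ((436 + s)/(2*s))/2 = (436 + s)/(4*s))
(-340713 + c)/(E(V) + 77082) = (-340713 - 21346)/((1/4)*(436 - 99)/(-99) + 77082) = -362059/((1/4)*(-1/99)*337 + 77082) = -362059/(-337/396 + 77082) = -362059/30524135/396 = -362059*396/30524135 = -143375364/30524135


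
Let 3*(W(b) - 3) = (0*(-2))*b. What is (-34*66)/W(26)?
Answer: -748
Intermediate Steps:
W(b) = 3 (W(b) = 3 + ((0*(-2))*b)/3 = 3 + (0*b)/3 = 3 + (⅓)*0 = 3 + 0 = 3)
(-34*66)/W(26) = -34*66/3 = -2244*⅓ = -748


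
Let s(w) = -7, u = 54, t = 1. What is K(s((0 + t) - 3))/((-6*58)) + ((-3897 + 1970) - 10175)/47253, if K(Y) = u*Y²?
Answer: -7180163/913558 ≈ -7.8596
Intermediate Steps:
K(Y) = 54*Y²
K(s((0 + t) - 3))/((-6*58)) + ((-3897 + 1970) - 10175)/47253 = (54*(-7)²)/((-6*58)) + ((-3897 + 1970) - 10175)/47253 = (54*49)/(-348) + (-1927 - 10175)*(1/47253) = 2646*(-1/348) - 12102*1/47253 = -441/58 - 4034/15751 = -7180163/913558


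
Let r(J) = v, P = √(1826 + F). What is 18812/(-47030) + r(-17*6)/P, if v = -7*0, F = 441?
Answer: -⅖ ≈ -0.40000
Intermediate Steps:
v = 0
P = √2267 (P = √(1826 + 441) = √2267 ≈ 47.613)
r(J) = 0
18812/(-47030) + r(-17*6)/P = 18812/(-47030) + 0/(√2267) = 18812*(-1/47030) + 0*(√2267/2267) = -⅖ + 0 = -⅖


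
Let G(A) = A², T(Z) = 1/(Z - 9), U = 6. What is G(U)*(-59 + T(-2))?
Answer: -23400/11 ≈ -2127.3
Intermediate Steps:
T(Z) = 1/(-9 + Z)
G(U)*(-59 + T(-2)) = 6²*(-59 + 1/(-9 - 2)) = 36*(-59 + 1/(-11)) = 36*(-59 - 1/11) = 36*(-650/11) = -23400/11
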